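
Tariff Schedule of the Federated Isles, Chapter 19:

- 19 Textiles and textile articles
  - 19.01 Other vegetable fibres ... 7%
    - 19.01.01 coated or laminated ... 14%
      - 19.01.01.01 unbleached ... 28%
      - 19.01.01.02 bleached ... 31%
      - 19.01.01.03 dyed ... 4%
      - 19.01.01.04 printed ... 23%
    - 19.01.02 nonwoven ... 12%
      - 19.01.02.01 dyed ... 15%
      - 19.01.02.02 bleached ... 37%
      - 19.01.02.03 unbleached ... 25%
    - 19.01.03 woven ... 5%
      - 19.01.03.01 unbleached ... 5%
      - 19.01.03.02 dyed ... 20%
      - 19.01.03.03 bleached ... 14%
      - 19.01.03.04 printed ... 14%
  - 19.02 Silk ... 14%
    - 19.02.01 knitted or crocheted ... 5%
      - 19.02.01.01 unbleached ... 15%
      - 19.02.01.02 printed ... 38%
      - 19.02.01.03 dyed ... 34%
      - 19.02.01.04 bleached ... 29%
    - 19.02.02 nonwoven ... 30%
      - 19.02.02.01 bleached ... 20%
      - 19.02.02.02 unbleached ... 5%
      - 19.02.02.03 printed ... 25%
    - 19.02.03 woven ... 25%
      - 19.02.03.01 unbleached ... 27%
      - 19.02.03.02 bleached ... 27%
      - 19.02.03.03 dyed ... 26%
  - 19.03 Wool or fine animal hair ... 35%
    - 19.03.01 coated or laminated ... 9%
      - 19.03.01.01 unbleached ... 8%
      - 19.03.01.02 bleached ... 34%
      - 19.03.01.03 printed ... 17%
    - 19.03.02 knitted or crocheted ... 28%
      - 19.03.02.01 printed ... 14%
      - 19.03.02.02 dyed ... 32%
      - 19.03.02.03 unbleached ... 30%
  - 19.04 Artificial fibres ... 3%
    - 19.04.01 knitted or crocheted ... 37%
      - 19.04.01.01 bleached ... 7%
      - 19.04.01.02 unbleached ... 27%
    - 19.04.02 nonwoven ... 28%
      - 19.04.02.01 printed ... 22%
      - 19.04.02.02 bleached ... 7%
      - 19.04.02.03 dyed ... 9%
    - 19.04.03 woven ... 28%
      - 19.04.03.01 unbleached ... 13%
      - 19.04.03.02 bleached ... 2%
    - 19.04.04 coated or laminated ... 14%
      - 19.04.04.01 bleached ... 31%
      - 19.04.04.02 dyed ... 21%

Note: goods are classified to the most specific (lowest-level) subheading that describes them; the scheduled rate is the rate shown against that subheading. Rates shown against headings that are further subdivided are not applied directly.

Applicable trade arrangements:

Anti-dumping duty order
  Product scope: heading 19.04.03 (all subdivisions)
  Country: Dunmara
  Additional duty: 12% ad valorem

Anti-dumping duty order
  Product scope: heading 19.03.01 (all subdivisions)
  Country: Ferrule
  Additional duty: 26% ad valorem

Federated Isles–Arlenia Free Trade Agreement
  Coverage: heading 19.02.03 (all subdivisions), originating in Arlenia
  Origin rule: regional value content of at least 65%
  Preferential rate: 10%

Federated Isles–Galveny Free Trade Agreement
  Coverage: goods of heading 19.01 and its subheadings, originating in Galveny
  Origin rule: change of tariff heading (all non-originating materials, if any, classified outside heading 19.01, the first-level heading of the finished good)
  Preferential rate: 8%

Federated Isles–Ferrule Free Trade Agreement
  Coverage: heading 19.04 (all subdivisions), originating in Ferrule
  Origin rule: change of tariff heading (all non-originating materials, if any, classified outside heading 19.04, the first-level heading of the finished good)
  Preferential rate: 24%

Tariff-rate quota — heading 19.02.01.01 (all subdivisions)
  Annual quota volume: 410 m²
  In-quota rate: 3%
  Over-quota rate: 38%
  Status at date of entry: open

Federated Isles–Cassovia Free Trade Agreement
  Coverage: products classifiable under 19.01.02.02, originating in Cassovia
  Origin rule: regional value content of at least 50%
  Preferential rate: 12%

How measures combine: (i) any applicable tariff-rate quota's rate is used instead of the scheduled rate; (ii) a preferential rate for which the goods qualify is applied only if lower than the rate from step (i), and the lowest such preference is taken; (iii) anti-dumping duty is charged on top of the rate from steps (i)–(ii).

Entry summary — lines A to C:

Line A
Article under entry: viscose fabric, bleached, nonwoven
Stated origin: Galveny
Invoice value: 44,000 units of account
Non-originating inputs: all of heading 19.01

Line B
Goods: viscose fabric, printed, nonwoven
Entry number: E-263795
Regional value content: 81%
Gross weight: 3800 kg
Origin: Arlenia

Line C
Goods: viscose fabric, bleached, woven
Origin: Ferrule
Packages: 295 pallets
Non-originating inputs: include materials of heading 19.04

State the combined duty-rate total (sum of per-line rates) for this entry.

31%

Line A: viscose → 19.04; nonwoven → 19.04.02; bleached → 19.04.02.02. Scheduled 7%. Galveny agreement on 19.01: 19.04.02.02 not covered. → 7%.
Line B: viscose → 19.04; nonwoven → 19.04.02; printed → 19.04.02.01. Scheduled 22%. Arlenia agreement on 19.02.03: 19.04.02.01 not covered. → 22%.
Line C: viscose → 19.04; woven → 19.04.03; bleached → 19.04.03.02. Scheduled 2%. Ferrule agreement on 19.04: CTH not met. → 2%.
Sum: 7% + 22% + 2% = 31%.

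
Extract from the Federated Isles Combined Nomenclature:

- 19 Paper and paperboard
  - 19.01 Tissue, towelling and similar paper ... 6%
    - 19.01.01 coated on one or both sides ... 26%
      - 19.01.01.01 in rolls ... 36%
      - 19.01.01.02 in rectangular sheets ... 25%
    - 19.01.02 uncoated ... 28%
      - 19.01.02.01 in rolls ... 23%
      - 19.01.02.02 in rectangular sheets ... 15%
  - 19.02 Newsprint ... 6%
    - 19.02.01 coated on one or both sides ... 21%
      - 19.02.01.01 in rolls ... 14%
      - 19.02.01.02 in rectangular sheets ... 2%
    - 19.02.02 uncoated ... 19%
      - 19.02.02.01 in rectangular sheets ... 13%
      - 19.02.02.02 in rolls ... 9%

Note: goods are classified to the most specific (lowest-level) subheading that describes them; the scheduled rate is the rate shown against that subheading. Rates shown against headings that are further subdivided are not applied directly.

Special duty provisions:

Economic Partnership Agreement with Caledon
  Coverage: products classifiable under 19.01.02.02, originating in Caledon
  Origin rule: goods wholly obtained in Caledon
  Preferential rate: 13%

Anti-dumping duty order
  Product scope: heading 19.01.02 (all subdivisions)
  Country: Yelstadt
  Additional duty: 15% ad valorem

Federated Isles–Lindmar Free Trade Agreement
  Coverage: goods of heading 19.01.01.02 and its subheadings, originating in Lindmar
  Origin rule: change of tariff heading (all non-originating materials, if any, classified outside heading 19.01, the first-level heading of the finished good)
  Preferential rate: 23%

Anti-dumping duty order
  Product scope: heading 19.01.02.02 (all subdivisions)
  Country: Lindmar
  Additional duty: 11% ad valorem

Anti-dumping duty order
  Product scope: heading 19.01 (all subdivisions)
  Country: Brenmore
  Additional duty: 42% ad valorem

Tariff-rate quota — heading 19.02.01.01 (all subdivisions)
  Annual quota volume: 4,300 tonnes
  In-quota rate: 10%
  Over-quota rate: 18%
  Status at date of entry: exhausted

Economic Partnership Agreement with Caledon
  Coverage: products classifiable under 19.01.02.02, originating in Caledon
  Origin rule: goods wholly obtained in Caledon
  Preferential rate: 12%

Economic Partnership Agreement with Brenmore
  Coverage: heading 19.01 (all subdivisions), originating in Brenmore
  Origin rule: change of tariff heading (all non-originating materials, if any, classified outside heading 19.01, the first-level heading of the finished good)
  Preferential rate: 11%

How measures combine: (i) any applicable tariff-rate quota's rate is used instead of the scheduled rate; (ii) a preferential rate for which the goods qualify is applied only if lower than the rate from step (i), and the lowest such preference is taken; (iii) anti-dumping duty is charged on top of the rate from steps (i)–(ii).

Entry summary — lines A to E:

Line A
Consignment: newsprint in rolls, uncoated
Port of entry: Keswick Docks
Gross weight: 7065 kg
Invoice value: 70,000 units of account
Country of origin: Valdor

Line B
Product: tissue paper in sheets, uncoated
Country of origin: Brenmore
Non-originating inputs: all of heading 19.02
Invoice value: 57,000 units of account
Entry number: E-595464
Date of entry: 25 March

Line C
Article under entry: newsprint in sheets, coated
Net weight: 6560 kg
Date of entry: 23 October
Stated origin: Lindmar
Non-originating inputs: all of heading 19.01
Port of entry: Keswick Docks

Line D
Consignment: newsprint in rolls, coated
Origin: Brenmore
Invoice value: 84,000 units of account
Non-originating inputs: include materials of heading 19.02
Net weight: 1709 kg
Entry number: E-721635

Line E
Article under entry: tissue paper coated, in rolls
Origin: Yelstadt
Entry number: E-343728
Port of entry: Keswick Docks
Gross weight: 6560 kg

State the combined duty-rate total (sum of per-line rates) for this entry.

Line A: newsprint → 19.02; uncoated → 19.02.02; in rolls → 19.02.02.02. Scheduled 9%. No special measure applies. → 9%.
Line B: tissue paper → 19.01; uncoated → 19.01.02; in sheets → 19.01.02.02. Scheduled 15%. Brenmore agreement on 19.01: CTH met → 11% available; preferential 11%; anti-dumping (Brenmore, 19.01): +42%; total 11% + 42% = 53%. → 53%.
Line C: newsprint → 19.02; coated → 19.02.01; in sheets → 19.02.01.02. Scheduled 2%. Lindmar agreement on 19.01.01.02: 19.02.01.02 not covered. → 2%.
Line D: newsprint → 19.02; coated → 19.02.01; in rolls → 19.02.01.01. Scheduled 14%. quota on 19.02.01.01 exhausted → over-quota 18%; Brenmore agreement on 19.01: 19.02.01.01 not covered. → 18%.
Line E: tissue paper → 19.01; coated → 19.01.01; in rolls → 19.01.01.01. Scheduled 36%. No special measure applies. → 36%.
Sum: 9% + 53% + 2% + 18% + 36% = 118%.

118%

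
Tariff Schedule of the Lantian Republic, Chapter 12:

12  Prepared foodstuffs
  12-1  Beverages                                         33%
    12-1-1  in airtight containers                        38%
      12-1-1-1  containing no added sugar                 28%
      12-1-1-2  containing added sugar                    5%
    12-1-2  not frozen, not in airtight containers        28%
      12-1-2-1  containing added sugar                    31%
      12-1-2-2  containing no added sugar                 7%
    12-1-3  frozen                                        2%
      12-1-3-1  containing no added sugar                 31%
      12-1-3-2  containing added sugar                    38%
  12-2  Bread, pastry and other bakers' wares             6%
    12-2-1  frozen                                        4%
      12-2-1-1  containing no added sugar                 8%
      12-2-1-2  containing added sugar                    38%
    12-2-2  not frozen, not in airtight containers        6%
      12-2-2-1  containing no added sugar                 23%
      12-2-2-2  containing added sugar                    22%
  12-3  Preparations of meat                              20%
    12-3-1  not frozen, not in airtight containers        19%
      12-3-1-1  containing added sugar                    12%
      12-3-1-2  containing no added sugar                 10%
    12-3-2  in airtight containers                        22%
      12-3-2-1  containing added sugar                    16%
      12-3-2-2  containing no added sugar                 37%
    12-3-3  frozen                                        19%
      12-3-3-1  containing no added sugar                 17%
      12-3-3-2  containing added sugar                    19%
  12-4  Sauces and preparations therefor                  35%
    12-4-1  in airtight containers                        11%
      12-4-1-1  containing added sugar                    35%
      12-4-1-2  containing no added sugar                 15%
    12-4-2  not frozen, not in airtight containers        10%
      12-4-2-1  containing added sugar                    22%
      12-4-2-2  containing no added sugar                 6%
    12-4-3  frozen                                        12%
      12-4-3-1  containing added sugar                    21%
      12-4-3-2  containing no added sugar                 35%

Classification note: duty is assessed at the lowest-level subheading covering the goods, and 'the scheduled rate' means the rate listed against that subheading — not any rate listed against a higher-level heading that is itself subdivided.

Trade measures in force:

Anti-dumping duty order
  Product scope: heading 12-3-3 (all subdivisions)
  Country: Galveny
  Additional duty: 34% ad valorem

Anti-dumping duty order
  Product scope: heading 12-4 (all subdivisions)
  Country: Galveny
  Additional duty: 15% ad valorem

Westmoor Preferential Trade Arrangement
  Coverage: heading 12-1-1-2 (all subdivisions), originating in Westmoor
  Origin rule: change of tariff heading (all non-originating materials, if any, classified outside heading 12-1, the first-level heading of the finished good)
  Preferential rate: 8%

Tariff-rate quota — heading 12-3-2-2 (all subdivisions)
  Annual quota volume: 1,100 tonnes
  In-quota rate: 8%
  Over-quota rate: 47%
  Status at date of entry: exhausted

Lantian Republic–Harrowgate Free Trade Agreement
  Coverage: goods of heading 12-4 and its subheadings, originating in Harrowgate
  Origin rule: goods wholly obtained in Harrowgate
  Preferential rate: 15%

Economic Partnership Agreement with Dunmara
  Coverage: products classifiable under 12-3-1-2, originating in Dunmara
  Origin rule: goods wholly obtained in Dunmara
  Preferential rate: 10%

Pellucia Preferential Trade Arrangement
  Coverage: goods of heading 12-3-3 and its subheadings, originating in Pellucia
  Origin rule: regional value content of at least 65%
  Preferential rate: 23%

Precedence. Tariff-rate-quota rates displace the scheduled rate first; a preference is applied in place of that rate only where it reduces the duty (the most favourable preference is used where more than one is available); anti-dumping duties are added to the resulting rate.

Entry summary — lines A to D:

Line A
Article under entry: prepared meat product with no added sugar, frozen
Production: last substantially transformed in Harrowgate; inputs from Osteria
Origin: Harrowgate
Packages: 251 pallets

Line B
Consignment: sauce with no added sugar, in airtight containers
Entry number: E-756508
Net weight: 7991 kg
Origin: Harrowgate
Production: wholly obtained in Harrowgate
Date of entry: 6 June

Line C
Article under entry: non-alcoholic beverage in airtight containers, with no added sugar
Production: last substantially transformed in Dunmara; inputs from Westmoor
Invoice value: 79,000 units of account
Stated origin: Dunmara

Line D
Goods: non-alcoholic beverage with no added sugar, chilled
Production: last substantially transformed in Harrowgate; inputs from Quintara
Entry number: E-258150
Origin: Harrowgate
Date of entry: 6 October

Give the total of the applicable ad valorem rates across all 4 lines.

67%

Line A: prepared meat product → 12-3; frozen → 12-3-3; with no added sugar → 12-3-3-1. Scheduled 17%. Harrowgate agreement on 12-4: 12-3-3-1 not covered. → 17%.
Line B: sauce → 12-4; in airtight containers → 12-4-1; with no added sugar → 12-4-1-2. Scheduled 15%. Harrowgate agreement on 12-4: wholly obtained → 15% available; preference 15% not lower than 15% → no reduction. → 15%.
Line C: non-alcoholic beverage → 12-1; in airtight containers → 12-1-1; with no added sugar → 12-1-1-1. Scheduled 28%. Dunmara agreement on 12-3-1-2: 12-1-1-1 not covered. → 28%.
Line D: non-alcoholic beverage → 12-1; chilled → 12-1-2; with no added sugar → 12-1-2-2. Scheduled 7%. Harrowgate agreement on 12-4: 12-1-2-2 not covered. → 7%.
Sum: 17% + 15% + 28% + 7% = 67%.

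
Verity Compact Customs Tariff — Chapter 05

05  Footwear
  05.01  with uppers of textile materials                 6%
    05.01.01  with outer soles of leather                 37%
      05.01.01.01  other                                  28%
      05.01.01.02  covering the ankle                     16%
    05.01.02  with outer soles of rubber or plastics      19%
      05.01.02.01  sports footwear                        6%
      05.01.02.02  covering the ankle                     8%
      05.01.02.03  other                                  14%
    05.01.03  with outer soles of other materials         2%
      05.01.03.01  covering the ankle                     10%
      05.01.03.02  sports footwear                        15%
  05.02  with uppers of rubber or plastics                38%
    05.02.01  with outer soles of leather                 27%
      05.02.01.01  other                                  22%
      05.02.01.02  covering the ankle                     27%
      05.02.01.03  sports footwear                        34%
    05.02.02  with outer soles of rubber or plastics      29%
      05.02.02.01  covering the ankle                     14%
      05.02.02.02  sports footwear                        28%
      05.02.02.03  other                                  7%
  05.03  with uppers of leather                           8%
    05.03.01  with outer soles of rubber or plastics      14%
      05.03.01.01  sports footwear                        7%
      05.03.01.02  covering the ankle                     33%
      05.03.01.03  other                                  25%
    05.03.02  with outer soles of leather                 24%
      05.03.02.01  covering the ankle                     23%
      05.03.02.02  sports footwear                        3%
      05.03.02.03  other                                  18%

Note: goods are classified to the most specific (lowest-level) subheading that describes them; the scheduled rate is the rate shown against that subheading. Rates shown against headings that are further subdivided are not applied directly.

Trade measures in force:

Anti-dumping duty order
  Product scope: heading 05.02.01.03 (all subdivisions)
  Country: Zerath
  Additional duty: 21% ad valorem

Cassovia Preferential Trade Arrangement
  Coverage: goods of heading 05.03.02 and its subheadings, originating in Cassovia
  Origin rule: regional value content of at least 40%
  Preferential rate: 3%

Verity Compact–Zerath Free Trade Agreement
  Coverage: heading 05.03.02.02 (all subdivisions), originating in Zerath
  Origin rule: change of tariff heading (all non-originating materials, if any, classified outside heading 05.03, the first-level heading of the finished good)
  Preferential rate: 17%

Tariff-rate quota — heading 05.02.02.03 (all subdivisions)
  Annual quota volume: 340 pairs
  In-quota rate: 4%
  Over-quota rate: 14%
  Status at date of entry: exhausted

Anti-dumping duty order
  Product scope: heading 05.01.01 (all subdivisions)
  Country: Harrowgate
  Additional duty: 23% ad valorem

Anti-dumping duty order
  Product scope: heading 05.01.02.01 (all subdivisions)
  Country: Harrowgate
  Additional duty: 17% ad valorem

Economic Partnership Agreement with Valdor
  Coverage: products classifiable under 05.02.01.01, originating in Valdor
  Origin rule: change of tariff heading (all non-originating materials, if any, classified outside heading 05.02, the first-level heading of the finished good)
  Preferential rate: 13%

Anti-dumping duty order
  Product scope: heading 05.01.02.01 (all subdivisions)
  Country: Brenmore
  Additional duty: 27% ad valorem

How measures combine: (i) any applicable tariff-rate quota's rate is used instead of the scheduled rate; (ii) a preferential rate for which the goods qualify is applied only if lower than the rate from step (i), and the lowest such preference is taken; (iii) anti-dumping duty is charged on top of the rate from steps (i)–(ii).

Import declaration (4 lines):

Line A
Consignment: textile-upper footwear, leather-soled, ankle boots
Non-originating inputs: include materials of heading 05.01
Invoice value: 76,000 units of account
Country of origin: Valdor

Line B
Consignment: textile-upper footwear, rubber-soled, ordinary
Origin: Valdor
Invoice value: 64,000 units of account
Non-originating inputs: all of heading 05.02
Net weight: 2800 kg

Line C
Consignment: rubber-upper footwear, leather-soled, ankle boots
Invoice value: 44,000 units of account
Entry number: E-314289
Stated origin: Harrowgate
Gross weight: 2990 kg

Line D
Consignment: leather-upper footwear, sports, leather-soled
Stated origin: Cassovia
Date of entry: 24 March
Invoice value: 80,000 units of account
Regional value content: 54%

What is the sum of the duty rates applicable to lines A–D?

Line A: textile-upper → 05.01; leather-soled → 05.01.01; ankle boots → 05.01.01.02. Scheduled 16%. Valdor agreement on 05.02.01.01: 05.01.01.02 not covered. → 16%.
Line B: textile-upper → 05.01; rubber-soled → 05.01.02; ordinary → 05.01.02.03. Scheduled 14%. Valdor agreement on 05.02.01.01: 05.01.02.03 not covered. → 14%.
Line C: rubber-upper → 05.02; leather-soled → 05.02.01; ankle boots → 05.02.01.02. Scheduled 27%. No special measure applies. → 27%.
Line D: leather-upper → 05.03; leather-soled → 05.03.02; sports → 05.03.02.02. Scheduled 3%. Cassovia agreement on 05.03.02: RVC ≥ 40% → 3% available; preference 3% not lower than 3% → no reduction. → 3%.
Sum: 16% + 14% + 27% + 3% = 60%.

60%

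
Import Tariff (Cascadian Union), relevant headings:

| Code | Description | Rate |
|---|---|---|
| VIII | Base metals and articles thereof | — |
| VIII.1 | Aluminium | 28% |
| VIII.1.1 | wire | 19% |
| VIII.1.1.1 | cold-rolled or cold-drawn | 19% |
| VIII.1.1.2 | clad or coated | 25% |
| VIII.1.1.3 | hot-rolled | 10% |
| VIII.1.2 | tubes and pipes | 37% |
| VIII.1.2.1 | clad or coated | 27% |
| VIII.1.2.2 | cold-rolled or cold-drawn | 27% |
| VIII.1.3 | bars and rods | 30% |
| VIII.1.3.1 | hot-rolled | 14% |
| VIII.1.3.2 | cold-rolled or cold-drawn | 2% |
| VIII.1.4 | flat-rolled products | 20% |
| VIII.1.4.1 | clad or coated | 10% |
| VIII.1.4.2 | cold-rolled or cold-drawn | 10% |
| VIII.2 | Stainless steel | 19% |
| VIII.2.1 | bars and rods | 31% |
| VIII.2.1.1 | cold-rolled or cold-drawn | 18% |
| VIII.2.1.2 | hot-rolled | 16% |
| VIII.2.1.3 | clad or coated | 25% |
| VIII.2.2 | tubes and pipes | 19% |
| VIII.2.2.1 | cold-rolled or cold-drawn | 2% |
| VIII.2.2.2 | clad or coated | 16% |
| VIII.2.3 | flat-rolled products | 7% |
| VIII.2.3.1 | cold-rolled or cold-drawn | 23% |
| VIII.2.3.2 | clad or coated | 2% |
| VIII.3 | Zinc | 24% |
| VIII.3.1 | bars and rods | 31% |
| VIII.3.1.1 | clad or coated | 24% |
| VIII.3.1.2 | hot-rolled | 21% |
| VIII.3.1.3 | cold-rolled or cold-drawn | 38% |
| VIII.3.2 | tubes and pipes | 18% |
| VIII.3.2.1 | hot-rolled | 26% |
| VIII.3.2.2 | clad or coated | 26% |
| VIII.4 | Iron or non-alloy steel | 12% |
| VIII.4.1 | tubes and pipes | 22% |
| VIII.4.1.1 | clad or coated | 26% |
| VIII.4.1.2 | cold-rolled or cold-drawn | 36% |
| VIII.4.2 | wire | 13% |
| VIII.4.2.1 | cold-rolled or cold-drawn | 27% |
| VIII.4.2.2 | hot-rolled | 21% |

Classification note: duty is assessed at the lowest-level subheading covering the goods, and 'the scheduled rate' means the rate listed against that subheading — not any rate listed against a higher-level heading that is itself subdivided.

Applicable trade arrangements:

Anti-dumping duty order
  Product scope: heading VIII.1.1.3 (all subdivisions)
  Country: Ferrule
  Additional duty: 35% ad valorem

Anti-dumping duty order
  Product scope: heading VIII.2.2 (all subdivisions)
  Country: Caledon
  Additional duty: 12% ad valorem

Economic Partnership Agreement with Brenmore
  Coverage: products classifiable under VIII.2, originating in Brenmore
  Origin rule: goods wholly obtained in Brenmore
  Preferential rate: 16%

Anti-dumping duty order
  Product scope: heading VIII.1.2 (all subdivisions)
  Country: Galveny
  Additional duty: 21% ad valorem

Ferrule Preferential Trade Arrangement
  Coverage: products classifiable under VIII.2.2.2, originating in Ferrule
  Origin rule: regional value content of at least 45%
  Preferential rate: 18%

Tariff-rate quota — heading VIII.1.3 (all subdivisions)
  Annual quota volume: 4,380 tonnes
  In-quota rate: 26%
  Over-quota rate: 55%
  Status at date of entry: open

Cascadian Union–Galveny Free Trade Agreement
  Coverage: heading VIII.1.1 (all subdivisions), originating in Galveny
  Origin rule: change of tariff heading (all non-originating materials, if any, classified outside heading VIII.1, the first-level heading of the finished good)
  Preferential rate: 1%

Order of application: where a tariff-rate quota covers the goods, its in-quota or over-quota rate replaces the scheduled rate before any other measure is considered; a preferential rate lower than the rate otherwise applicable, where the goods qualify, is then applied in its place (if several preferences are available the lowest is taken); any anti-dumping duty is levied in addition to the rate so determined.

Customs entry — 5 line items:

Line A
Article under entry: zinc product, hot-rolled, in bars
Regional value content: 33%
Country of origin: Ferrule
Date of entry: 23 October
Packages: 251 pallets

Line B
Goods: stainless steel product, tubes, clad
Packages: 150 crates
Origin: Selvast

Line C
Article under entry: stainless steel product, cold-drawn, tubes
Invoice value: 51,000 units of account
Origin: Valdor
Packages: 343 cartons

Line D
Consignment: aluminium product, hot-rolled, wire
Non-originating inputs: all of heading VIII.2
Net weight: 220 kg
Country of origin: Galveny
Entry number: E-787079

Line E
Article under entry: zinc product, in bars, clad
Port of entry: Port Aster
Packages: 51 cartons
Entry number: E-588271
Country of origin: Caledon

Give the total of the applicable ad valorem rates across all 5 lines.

Line A: zinc → VIII.3; in bars → VIII.3.1; hot-rolled → VIII.3.1.2. Scheduled 21%. Ferrule agreement on VIII.2.2.2: VIII.3.1.2 not covered. → 21%.
Line B: stainless steel → VIII.2; tubes → VIII.2.2; clad → VIII.2.2.2. Scheduled 16%. No special measure applies. → 16%.
Line C: stainless steel → VIII.2; tubes → VIII.2.2; cold-drawn → VIII.2.2.1. Scheduled 2%. No special measure applies. → 2%.
Line D: aluminium → VIII.1; wire → VIII.1.1; hot-rolled → VIII.1.1.3. Scheduled 10%. Galveny agreement on VIII.1.1: CTH met → 1% available; preferential 1%. → 1%.
Line E: zinc → VIII.3; in bars → VIII.3.1; clad → VIII.3.1.1. Scheduled 24%. No special measure applies. → 24%.
Sum: 21% + 16% + 2% + 1% + 24% = 64%.

64%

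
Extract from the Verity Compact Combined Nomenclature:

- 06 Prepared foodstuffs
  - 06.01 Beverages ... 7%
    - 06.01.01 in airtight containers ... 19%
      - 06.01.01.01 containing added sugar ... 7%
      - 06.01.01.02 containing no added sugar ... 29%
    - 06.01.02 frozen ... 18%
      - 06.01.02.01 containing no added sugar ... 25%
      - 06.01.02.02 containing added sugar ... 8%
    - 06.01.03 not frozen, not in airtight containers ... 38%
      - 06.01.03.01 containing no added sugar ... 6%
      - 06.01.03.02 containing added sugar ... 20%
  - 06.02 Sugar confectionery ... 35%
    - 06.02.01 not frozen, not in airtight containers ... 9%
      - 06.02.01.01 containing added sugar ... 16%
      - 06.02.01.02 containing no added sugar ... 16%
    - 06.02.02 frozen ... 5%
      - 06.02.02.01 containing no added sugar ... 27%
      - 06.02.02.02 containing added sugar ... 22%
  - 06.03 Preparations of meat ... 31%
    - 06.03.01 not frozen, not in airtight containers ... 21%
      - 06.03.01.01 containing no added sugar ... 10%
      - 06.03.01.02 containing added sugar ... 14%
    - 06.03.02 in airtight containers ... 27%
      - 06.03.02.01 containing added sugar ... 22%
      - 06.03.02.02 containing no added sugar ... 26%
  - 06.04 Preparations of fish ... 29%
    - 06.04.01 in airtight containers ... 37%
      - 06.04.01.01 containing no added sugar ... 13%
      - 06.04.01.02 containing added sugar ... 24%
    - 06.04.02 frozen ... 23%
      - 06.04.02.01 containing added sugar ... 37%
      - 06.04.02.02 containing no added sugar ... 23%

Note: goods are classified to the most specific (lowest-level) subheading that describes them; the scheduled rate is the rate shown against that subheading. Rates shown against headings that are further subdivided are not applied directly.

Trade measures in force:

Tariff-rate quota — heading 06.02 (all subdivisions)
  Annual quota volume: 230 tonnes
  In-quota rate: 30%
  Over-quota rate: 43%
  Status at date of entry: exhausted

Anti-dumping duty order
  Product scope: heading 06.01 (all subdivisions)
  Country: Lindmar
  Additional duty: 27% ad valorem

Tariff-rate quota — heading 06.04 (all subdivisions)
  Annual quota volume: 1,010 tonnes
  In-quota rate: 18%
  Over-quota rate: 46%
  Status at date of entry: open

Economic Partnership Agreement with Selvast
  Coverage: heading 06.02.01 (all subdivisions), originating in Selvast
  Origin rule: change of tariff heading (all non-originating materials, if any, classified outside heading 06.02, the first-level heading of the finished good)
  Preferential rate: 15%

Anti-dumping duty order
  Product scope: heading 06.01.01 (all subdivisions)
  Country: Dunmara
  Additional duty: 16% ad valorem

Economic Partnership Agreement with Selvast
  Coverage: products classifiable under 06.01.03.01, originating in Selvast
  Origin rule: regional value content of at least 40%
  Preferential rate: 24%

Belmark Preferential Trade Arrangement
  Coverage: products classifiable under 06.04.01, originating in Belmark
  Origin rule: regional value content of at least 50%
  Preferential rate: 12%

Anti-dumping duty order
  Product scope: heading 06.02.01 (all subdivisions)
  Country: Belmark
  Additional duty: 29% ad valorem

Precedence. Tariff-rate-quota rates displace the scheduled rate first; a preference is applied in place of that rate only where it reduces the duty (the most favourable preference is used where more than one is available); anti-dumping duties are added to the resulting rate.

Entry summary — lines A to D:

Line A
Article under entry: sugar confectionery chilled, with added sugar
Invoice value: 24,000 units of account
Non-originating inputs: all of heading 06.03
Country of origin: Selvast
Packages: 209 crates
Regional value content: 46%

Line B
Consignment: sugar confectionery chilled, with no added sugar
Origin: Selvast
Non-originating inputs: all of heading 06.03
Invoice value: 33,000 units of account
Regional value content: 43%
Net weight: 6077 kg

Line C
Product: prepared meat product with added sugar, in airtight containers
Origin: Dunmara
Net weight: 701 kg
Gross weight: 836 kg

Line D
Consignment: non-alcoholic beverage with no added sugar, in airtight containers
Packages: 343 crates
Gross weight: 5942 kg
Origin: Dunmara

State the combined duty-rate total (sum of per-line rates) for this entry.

97%

Line A: sugar confectionery → 06.02; chilled → 06.02.01; with added sugar → 06.02.01.01. Scheduled 16%. quota on 06.02 exhausted → over-quota 43%; Selvast agreement on 06.02.01: CTH met → 15% available; Selvast agreement on 06.01.03.01: 06.02.01.01 not covered; preferential 15%. → 15%.
Line B: sugar confectionery → 06.02; chilled → 06.02.01; with no added sugar → 06.02.01.02. Scheduled 16%. quota on 06.02 exhausted → over-quota 43%; Selvast agreement on 06.02.01: CTH met → 15% available; Selvast agreement on 06.01.03.01: 06.02.01.02 not covered; preferential 15%. → 15%.
Line C: prepared meat product → 06.03; in airtight containers → 06.03.02; with added sugar → 06.03.02.01. Scheduled 22%. No special measure applies. → 22%.
Line D: non-alcoholic beverage → 06.01; in airtight containers → 06.01.01; with no added sugar → 06.01.01.02. Scheduled 29%. anti-dumping (Dunmara, 06.01.01): +16%; total 29% + 16% = 45%. → 45%.
Sum: 15% + 15% + 22% + 45% = 97%.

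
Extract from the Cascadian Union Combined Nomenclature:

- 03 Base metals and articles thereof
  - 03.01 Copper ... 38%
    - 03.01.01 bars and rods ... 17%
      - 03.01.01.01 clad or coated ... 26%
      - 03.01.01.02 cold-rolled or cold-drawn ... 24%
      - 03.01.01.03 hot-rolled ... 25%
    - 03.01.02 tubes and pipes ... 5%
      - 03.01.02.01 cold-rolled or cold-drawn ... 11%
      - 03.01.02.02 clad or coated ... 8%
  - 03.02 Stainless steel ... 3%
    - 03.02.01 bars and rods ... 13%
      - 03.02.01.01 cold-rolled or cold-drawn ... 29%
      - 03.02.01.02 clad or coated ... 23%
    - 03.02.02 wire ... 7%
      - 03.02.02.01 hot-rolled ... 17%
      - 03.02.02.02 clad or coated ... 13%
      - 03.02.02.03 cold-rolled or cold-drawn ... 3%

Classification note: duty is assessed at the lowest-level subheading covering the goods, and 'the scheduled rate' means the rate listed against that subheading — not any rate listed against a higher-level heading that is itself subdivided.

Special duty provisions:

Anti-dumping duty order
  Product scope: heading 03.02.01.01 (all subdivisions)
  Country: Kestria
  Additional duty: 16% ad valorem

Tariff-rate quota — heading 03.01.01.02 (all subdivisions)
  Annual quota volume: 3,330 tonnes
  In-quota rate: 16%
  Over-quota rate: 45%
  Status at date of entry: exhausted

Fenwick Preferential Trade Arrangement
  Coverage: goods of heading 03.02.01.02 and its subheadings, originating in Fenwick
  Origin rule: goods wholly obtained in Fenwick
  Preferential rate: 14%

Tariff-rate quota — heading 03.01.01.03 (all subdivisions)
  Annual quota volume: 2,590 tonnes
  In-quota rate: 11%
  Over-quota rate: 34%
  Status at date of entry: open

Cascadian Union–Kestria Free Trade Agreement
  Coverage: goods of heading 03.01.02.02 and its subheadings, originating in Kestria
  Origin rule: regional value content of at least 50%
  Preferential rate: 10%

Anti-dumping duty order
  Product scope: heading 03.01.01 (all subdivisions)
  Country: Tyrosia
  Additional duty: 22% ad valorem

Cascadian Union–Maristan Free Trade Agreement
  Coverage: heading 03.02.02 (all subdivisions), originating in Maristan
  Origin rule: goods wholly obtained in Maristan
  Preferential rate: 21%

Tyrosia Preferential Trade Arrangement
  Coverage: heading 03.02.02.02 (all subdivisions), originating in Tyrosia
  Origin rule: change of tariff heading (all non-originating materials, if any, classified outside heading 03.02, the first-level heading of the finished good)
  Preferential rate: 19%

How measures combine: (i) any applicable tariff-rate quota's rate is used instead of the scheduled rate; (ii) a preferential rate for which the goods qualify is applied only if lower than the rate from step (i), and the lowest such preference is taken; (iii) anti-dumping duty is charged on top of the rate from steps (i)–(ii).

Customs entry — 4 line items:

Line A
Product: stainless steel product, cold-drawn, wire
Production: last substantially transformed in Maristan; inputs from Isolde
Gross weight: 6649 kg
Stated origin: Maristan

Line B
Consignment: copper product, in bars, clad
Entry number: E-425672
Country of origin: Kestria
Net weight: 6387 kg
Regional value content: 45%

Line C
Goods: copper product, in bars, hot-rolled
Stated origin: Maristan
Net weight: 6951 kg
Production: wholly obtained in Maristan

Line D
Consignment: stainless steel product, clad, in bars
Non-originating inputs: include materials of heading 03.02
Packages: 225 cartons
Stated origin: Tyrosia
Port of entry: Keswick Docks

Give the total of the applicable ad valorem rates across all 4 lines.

Line A: stainless steel → 03.02; wire → 03.02.02; cold-drawn → 03.02.02.03. Scheduled 3%. Maristan agreement on 03.02.02: not wholly obtained. → 3%.
Line B: copper → 03.01; in bars → 03.01.01; clad → 03.01.01.01. Scheduled 26%. Kestria agreement on 03.01.02.02: 03.01.01.01 not covered. → 26%.
Line C: copper → 03.01; in bars → 03.01.01; hot-rolled → 03.01.01.03. Scheduled 25%. quota on 03.01.01.03 open → in-quota 11%; Maristan agreement on 03.02.02: 03.01.01.03 not covered. → 11%.
Line D: stainless steel → 03.02; in bars → 03.02.01; clad → 03.02.01.02. Scheduled 23%. Tyrosia agreement on 03.02.02.02: 03.02.01.02 not covered. → 23%.
Sum: 3% + 26% + 11% + 23% = 63%.

63%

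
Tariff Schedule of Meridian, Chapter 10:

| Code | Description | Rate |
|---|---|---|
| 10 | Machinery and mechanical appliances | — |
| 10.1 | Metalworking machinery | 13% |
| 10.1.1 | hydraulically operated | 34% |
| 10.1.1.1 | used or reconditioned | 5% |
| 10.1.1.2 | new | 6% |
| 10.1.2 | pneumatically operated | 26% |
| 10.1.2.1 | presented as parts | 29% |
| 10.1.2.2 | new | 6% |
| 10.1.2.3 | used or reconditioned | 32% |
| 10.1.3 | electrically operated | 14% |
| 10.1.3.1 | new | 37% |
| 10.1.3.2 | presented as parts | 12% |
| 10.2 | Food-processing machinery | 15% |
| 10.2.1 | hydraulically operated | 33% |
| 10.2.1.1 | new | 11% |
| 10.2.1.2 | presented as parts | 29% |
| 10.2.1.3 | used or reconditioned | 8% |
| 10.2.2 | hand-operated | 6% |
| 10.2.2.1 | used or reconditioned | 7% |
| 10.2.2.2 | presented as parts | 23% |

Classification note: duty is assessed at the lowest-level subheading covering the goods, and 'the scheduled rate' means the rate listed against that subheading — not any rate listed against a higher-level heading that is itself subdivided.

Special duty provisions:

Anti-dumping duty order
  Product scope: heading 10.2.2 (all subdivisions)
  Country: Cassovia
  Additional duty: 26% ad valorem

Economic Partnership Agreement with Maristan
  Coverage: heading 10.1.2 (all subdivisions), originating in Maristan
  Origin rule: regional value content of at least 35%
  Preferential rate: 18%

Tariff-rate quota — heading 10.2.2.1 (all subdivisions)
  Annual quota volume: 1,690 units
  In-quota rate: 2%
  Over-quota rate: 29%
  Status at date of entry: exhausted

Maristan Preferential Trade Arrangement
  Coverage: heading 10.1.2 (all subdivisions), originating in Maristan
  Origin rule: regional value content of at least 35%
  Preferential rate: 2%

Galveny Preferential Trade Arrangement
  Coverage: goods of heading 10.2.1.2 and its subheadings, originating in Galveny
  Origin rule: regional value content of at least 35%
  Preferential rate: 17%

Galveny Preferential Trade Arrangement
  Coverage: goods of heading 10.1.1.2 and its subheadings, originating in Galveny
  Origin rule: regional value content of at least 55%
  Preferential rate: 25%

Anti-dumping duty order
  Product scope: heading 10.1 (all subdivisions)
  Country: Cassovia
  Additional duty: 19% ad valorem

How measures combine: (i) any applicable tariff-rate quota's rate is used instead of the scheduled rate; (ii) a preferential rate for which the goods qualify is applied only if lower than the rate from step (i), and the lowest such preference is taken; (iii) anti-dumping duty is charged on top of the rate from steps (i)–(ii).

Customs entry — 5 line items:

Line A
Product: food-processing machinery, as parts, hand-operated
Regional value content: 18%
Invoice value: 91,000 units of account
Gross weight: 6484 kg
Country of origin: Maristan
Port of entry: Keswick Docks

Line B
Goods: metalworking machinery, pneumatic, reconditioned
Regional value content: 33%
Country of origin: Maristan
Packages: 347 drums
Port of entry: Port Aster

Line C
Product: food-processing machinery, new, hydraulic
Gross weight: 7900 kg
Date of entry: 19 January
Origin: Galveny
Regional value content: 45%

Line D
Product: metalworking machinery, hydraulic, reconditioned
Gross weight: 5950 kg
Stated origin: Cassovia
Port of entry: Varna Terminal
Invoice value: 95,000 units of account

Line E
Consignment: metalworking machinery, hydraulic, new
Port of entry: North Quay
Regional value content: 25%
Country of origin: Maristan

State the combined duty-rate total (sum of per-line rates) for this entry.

96%

Line A: food-processing → 10.2; hand-operated → 10.2.2; as parts → 10.2.2.2. Scheduled 23%. Maristan agreement on 10.1.2: 10.2.2.2 not covered; Maristan agreement on 10.1.2: 10.2.2.2 not covered. → 23%.
Line B: metalworking → 10.1; pneumatic → 10.1.2; reconditioned → 10.1.2.3. Scheduled 32%. Maristan agreement on 10.1.2: RVC < 35%; Maristan agreement on 10.1.2: RVC < 35%. → 32%.
Line C: food-processing → 10.2; hydraulic → 10.2.1; new → 10.2.1.1. Scheduled 11%. Galveny agreement on 10.2.1.2: 10.2.1.1 not covered; Galveny agreement on 10.1.1.2: 10.2.1.1 not covered. → 11%.
Line D: metalworking → 10.1; hydraulic → 10.1.1; reconditioned → 10.1.1.1. Scheduled 5%. anti-dumping (Cassovia, 10.1): +19%; total 5% + 19% = 24%. → 24%.
Line E: metalworking → 10.1; hydraulic → 10.1.1; new → 10.1.1.2. Scheduled 6%. Maristan agreement on 10.1.2: 10.1.1.2 not covered; Maristan agreement on 10.1.2: 10.1.1.2 not covered. → 6%.
Sum: 23% + 32% + 11% + 24% + 6% = 96%.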